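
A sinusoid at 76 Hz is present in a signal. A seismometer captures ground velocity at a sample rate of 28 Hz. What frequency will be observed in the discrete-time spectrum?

76 Hz mod fs = 20 Hz.
20 Hz > fs/2 = 14 Hz, folds to fs − 20 Hz = 8 Hz.

8 Hz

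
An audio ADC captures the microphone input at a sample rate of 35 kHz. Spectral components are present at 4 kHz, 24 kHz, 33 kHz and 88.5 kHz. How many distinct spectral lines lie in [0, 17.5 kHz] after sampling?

fs/2 = 17.5 kHz.
4 kHz ≤ fs/2 = 17.5 kHz, passes unchanged.
24 kHz > fs/2 = 17.5 kHz, folds to fs − 24 kHz = 11 kHz.
33 kHz > fs/2 = 17.5 kHz, folds to fs − 33 kHz = 2 kHz.
88.5 kHz mod fs = 18.5 kHz.
18.5 kHz > fs/2 = 17.5 kHz, folds to fs − 18.5 kHz = 16.5 kHz.
Distinct values: {2 kHz, 4 kHz, 11 kHz, 16.5 kHz} → 4.

4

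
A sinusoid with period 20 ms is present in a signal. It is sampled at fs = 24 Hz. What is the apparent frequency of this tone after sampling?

T = 20 ms → f = 1/T = 50 Hz.
50 Hz mod fs = 2 Hz.
2 Hz ≤ fs/2 = 12 Hz, appears at 2 Hz.

2 Hz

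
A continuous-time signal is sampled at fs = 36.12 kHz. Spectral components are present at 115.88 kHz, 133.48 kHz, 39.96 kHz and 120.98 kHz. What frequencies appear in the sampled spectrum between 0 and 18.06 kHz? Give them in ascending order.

fs/2 = 18.06 kHz.
115.88 kHz mod fs = 7.52 kHz.
7.52 kHz ≤ fs/2 = 18.06 kHz, appears at 7.52 kHz.
133.48 kHz mod fs = 25.12 kHz.
25.12 kHz > fs/2 = 18.06 kHz, folds to fs − 25.12 kHz = 11 kHz.
39.96 kHz mod fs = 3.84 kHz.
3.84 kHz ≤ fs/2 = 18.06 kHz, appears at 3.84 kHz.
120.98 kHz mod fs = 12.62 kHz.
12.62 kHz ≤ fs/2 = 18.06 kHz, appears at 12.62 kHz.
Distinct values: {3.84 kHz, 7.52 kHz, 11 kHz, 12.62 kHz}.

3.84 kHz, 7.52 kHz, 11 kHz, 12.62 kHz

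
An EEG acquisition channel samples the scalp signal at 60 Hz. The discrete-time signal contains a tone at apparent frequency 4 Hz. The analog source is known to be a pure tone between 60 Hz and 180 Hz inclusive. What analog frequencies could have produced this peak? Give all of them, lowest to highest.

Frequencies that alias to 4 Hz are k·fs ± 4 Hz for integer k ≥ 0.
k=0: 4 Hz.
k=1: 56 Hz, 64 Hz.
k=2: 116 Hz, 124 Hz.
k=3: 176 Hz, 184 Hz.
k=4: 236 Hz, 244 Hz.
Within [60 Hz, 180 Hz]: 64 Hz, 116 Hz, 124 Hz, 176 Hz.

64 Hz, 116 Hz, 124 Hz, 176 Hz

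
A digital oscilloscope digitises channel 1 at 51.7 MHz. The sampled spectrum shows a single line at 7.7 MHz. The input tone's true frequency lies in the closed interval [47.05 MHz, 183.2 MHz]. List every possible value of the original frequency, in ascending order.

Frequencies that alias to 7.7 MHz are k·fs ± 7.7 MHz for integer k ≥ 0.
k=0: 7.7 MHz.
k=1: 44 MHz, 59.4 MHz.
k=2: 95.7 MHz, 111.1 MHz.
k=3: 147.4 MHz, 162.8 MHz.
k=4: 199.1 MHz, 214.5 MHz.
Within [47.05 MHz, 183.2 MHz]: 59.4 MHz, 95.7 MHz, 111.1 MHz, 147.4 MHz, 162.8 MHz.

59.4 MHz, 95.7 MHz, 111.1 MHz, 147.4 MHz, 162.8 MHz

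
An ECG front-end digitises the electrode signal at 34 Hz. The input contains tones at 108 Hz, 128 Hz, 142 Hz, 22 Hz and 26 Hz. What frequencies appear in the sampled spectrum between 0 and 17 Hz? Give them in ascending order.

6 Hz, 8 Hz, 12 Hz

fs/2 = 17 Hz.
108 Hz mod fs = 6 Hz.
6 Hz ≤ fs/2 = 17 Hz, appears at 6 Hz.
128 Hz mod fs = 26 Hz.
26 Hz > fs/2 = 17 Hz, folds to fs − 26 Hz = 8 Hz.
142 Hz mod fs = 6 Hz.
6 Hz ≤ fs/2 = 17 Hz, appears at 6 Hz.
22 Hz > fs/2 = 17 Hz, folds to fs − 22 Hz = 12 Hz.
26 Hz > fs/2 = 17 Hz, folds to fs − 26 Hz = 8 Hz.
Distinct values: {6 Hz, 8 Hz, 12 Hz}.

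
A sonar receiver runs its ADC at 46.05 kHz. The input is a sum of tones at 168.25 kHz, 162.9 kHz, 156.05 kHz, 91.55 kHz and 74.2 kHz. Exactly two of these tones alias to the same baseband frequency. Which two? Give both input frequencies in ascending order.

fs/2 = 23.025 kHz.
168.25 kHz mod fs = 30.1 kHz.
30.1 kHz > fs/2 = 23.025 kHz, folds to fs − 30.1 kHz = 15.95 kHz.
162.9 kHz mod fs = 24.75 kHz.
24.75 kHz > fs/2 = 23.025 kHz, folds to fs − 24.75 kHz = 21.3 kHz.
156.05 kHz mod fs = 17.9 kHz.
17.9 kHz ≤ fs/2 = 23.025 kHz, appears at 17.9 kHz.
91.55 kHz mod fs = 45.5 kHz.
45.5 kHz > fs/2 = 23.025 kHz, folds to fs − 45.5 kHz = 0.55 kHz.
74.2 kHz mod fs = 28.15 kHz.
28.15 kHz > fs/2 = 23.025 kHz, folds to fs − 28.15 kHz = 17.9 kHz.
74.2 kHz and 156.05 kHz both map to 17.9 kHz.

74.2 kHz, 156.05 kHz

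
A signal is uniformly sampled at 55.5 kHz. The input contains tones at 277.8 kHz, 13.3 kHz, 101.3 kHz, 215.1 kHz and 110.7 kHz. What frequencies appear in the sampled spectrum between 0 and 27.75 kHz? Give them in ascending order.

0.3 kHz, 6.9 kHz, 9.7 kHz, 13.3 kHz

fs/2 = 27.75 kHz.
277.8 kHz mod fs = 0.3 kHz.
0.3 kHz ≤ fs/2 = 27.75 kHz, appears at 0.3 kHz.
13.3 kHz ≤ fs/2 = 27.75 kHz, passes unchanged.
101.3 kHz mod fs = 45.8 kHz.
45.8 kHz > fs/2 = 27.75 kHz, folds to fs − 45.8 kHz = 9.7 kHz.
215.1 kHz mod fs = 48.6 kHz.
48.6 kHz > fs/2 = 27.75 kHz, folds to fs − 48.6 kHz = 6.9 kHz.
110.7 kHz mod fs = 55.2 kHz.
55.2 kHz > fs/2 = 27.75 kHz, folds to fs − 55.2 kHz = 0.3 kHz.
Distinct values: {0.3 kHz, 6.9 kHz, 9.7 kHz, 13.3 kHz}.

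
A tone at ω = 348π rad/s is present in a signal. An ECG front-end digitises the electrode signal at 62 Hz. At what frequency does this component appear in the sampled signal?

ω = 348π rad/s → f = ω/(2π) = 174 Hz.
174 Hz mod fs = 50 Hz.
50 Hz > fs/2 = 31 Hz, folds to fs − 50 Hz = 12 Hz.

12 Hz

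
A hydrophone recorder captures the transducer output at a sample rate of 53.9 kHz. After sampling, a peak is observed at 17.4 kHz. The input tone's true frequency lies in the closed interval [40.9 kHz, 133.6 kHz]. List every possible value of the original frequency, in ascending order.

71.3 kHz, 90.4 kHz, 125.2 kHz

Frequencies that alias to 17.4 kHz are k·fs ± 17.4 kHz for integer k ≥ 0.
k=0: 17.4 kHz.
k=1: 36.5 kHz, 71.3 kHz.
k=2: 90.4 kHz, 125.2 kHz.
k=3: 144.3 kHz, 179.1 kHz.
Within [40.9 kHz, 133.6 kHz]: 71.3 kHz, 90.4 kHz, 125.2 kHz.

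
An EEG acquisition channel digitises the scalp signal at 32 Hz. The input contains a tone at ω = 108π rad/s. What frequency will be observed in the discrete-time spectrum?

ω = 108π rad/s → f = ω/(2π) = 54 Hz.
54 Hz mod fs = 22 Hz.
22 Hz > fs/2 = 16 Hz, folds to fs − 22 Hz = 10 Hz.

10 Hz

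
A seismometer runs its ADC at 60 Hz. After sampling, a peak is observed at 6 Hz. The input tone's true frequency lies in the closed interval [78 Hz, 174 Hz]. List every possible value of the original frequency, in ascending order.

114 Hz, 126 Hz, 174 Hz

Frequencies that alias to 6 Hz are k·fs ± 6 Hz for integer k ≥ 0.
k=0: 6 Hz.
k=1: 54 Hz, 66 Hz.
k=2: 114 Hz, 126 Hz.
k=3: 174 Hz, 186 Hz.
k=4: 234 Hz, 246 Hz.
Within [78 Hz, 174 Hz]: 114 Hz, 126 Hz, 174 Hz.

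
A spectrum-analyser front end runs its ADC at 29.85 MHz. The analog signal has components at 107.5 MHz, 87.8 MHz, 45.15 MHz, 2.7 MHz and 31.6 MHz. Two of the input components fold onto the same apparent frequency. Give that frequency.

1.75 MHz

fs/2 = 14.925 MHz.
107.5 MHz mod fs = 17.95 MHz.
17.95 MHz > fs/2 = 14.925 MHz, folds to fs − 17.95 MHz = 11.9 MHz.
87.8 MHz mod fs = 28.1 MHz.
28.1 MHz > fs/2 = 14.925 MHz, folds to fs − 28.1 MHz = 1.75 MHz.
45.15 MHz mod fs = 15.3 MHz.
15.3 MHz > fs/2 = 14.925 MHz, folds to fs − 15.3 MHz = 14.55 MHz.
2.7 MHz ≤ fs/2 = 14.925 MHz, passes unchanged.
31.6 MHz mod fs = 1.75 MHz.
1.75 MHz ≤ fs/2 = 14.925 MHz, appears at 1.75 MHz.
31.6 MHz and 87.8 MHz both map to 1.75 MHz.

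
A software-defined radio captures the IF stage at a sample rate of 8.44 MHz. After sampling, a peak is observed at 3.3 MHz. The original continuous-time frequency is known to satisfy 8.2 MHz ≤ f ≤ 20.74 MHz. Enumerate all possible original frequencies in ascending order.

Frequencies that alias to 3.3 MHz are k·fs ± 3.3 MHz for integer k ≥ 0.
k=0: 3.3 MHz.
k=1: 5.14 MHz, 11.74 MHz.
k=2: 13.58 MHz, 20.18 MHz.
k=3: 22.02 MHz, 28.62 MHz.
Within [8.2 MHz, 20.74 MHz]: 11.74 MHz, 13.58 MHz, 20.18 MHz.

11.74 MHz, 13.58 MHz, 20.18 MHz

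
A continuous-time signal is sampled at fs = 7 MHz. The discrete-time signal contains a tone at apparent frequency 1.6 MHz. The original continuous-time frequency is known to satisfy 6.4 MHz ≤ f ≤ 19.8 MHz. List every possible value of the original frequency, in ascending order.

Frequencies that alias to 1.6 MHz are k·fs ± 1.6 MHz for integer k ≥ 0.
k=0: 1.6 MHz.
k=1: 5.4 MHz, 8.6 MHz.
k=2: 12.4 MHz, 15.6 MHz.
k=3: 19.4 MHz, 22.6 MHz.
k=4: 26.4 MHz, 29.6 MHz.
Within [6.4 MHz, 19.8 MHz]: 8.6 MHz, 12.4 MHz, 15.6 MHz, 19.4 MHz.

8.6 MHz, 12.4 MHz, 15.6 MHz, 19.4 MHz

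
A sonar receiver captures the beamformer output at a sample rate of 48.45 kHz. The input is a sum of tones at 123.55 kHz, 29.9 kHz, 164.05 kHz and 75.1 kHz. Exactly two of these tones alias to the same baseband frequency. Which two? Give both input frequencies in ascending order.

fs/2 = 24.225 kHz.
123.55 kHz mod fs = 26.65 kHz.
26.65 kHz > fs/2 = 24.225 kHz, folds to fs − 26.65 kHz = 21.8 kHz.
29.9 kHz > fs/2 = 24.225 kHz, folds to fs − 29.9 kHz = 18.55 kHz.
164.05 kHz mod fs = 18.7 kHz.
18.7 kHz ≤ fs/2 = 24.225 kHz, appears at 18.7 kHz.
75.1 kHz mod fs = 26.65 kHz.
26.65 kHz > fs/2 = 24.225 kHz, folds to fs − 26.65 kHz = 21.8 kHz.
75.1 kHz and 123.55 kHz both map to 21.8 kHz.

75.1 kHz, 123.55 kHz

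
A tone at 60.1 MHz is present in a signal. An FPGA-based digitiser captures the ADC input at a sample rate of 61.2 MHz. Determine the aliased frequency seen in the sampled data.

1.1 MHz

60.1 MHz > fs/2 = 30.6 MHz, folds to fs − 60.1 MHz = 1.1 MHz.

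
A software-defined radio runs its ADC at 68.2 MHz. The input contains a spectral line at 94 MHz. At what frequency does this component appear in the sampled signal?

25.8 MHz

94 MHz mod fs = 25.8 MHz.
25.8 MHz ≤ fs/2 = 34.1 MHz, appears at 25.8 MHz.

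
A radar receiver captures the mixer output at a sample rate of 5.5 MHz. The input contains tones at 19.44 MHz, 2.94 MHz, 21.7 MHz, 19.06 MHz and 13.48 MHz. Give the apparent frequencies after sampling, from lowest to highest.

fs/2 = 2.75 MHz.
19.44 MHz mod fs = 2.94 MHz.
2.94 MHz > fs/2 = 2.75 MHz, folds to fs − 2.94 MHz = 2.56 MHz.
2.94 MHz > fs/2 = 2.75 MHz, folds to fs − 2.94 MHz = 2.56 MHz.
21.7 MHz mod fs = 5.2 MHz.
5.2 MHz > fs/2 = 2.75 MHz, folds to fs − 5.2 MHz = 0.3 MHz.
19.06 MHz mod fs = 2.56 MHz.
2.56 MHz ≤ fs/2 = 2.75 MHz, appears at 2.56 MHz.
13.48 MHz mod fs = 2.48 MHz.
2.48 MHz ≤ fs/2 = 2.75 MHz, appears at 2.48 MHz.
Distinct values: {0.3 MHz, 2.48 MHz, 2.56 MHz}.

0.3 MHz, 2.48 MHz, 2.56 MHz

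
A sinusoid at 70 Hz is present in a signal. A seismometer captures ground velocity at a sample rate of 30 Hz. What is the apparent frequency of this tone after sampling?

10 Hz

70 Hz mod fs = 10 Hz.
10 Hz ≤ fs/2 = 15 Hz, appears at 10 Hz.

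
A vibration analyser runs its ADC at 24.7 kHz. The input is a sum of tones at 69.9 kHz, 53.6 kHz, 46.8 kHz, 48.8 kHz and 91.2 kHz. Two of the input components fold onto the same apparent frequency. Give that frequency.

4.2 kHz

fs/2 = 12.35 kHz.
69.9 kHz mod fs = 20.5 kHz.
20.5 kHz > fs/2 = 12.35 kHz, folds to fs − 20.5 kHz = 4.2 kHz.
53.6 kHz mod fs = 4.2 kHz.
4.2 kHz ≤ fs/2 = 12.35 kHz, appears at 4.2 kHz.
46.8 kHz mod fs = 22.1 kHz.
22.1 kHz > fs/2 = 12.35 kHz, folds to fs − 22.1 kHz = 2.6 kHz.
48.8 kHz mod fs = 24.1 kHz.
24.1 kHz > fs/2 = 12.35 kHz, folds to fs − 24.1 kHz = 0.6 kHz.
91.2 kHz mod fs = 17.1 kHz.
17.1 kHz > fs/2 = 12.35 kHz, folds to fs − 17.1 kHz = 7.6 kHz.
53.6 kHz and 69.9 kHz both map to 4.2 kHz.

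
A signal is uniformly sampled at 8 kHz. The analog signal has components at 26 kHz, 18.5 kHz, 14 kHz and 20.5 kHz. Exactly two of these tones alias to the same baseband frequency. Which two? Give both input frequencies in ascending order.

fs/2 = 4 kHz.
26 kHz mod fs = 2 kHz.
2 kHz ≤ fs/2 = 4 kHz, appears at 2 kHz.
18.5 kHz mod fs = 2.5 kHz.
2.5 kHz ≤ fs/2 = 4 kHz, appears at 2.5 kHz.
14 kHz mod fs = 6 kHz.
6 kHz > fs/2 = 4 kHz, folds to fs − 6 kHz = 2 kHz.
20.5 kHz mod fs = 4.5 kHz.
4.5 kHz > fs/2 = 4 kHz, folds to fs − 4.5 kHz = 3.5 kHz.
14 kHz and 26 kHz both map to 2 kHz.

14 kHz, 26 kHz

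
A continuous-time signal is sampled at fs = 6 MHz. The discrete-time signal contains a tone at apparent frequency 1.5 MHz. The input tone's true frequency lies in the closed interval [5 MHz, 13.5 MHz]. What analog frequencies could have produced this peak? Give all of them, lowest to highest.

Frequencies that alias to 1.5 MHz are k·fs ± 1.5 MHz for integer k ≥ 0.
k=0: 1.5 MHz.
k=1: 4.5 MHz, 7.5 MHz.
k=2: 10.5 MHz, 13.5 MHz.
k=3: 16.5 MHz, 19.5 MHz.
Within [5 MHz, 13.5 MHz]: 7.5 MHz, 10.5 MHz, 13.5 MHz.

7.5 MHz, 10.5 MHz, 13.5 MHz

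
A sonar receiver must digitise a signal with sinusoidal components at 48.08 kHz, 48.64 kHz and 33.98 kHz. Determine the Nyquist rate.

97.28 kHz

Highest-frequency component: 48.64 kHz.
Nyquist rate = 2 × 48.64 kHz = 97.28 kHz.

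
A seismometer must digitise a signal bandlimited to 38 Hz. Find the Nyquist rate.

76 Hz

Nyquist rate = 2 × 38 Hz = 76 Hz.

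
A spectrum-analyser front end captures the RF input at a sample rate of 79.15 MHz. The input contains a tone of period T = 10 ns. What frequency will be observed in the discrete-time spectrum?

T = 10 ns → f = 1/T = 100 MHz.
100 MHz mod fs = 20.85 MHz.
20.85 MHz ≤ fs/2 = 39.575 MHz, appears at 20.85 MHz.

20.85 MHz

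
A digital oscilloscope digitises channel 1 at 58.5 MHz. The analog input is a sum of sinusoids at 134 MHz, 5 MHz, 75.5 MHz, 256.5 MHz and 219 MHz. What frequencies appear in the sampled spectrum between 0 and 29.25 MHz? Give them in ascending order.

fs/2 = 29.25 MHz.
134 MHz mod fs = 17 MHz.
17 MHz ≤ fs/2 = 29.25 MHz, appears at 17 MHz.
5 MHz ≤ fs/2 = 29.25 MHz, passes unchanged.
75.5 MHz mod fs = 17 MHz.
17 MHz ≤ fs/2 = 29.25 MHz, appears at 17 MHz.
256.5 MHz mod fs = 22.5 MHz.
22.5 MHz ≤ fs/2 = 29.25 MHz, appears at 22.5 MHz.
219 MHz mod fs = 43.5 MHz.
43.5 MHz > fs/2 = 29.25 MHz, folds to fs − 43.5 MHz = 15 MHz.
Distinct values: {5 MHz, 15 MHz, 17 MHz, 22.5 MHz}.

5 MHz, 15 MHz, 17 MHz, 22.5 MHz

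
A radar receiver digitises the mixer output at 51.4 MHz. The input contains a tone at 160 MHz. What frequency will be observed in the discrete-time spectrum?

160 MHz mod fs = 5.8 MHz.
5.8 MHz ≤ fs/2 = 25.7 MHz, appears at 5.8 MHz.

5.8 MHz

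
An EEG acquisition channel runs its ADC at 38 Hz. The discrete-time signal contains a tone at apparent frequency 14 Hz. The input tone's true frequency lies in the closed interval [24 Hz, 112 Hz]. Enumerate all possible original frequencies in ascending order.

Frequencies that alias to 14 Hz are k·fs ± 14 Hz for integer k ≥ 0.
k=0: 14 Hz.
k=1: 24 Hz, 52 Hz.
k=2: 62 Hz, 90 Hz.
k=3: 100 Hz, 128 Hz.
k=4: 138 Hz, 166 Hz.
Within [24 Hz, 112 Hz]: 24 Hz, 52 Hz, 62 Hz, 90 Hz, 100 Hz.

24 Hz, 52 Hz, 62 Hz, 90 Hz, 100 Hz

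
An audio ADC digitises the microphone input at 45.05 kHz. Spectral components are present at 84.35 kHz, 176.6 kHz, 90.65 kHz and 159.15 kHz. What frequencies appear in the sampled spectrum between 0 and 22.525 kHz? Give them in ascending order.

fs/2 = 22.525 kHz.
84.35 kHz mod fs = 39.3 kHz.
39.3 kHz > fs/2 = 22.525 kHz, folds to fs − 39.3 kHz = 5.75 kHz.
176.6 kHz mod fs = 41.45 kHz.
41.45 kHz > fs/2 = 22.525 kHz, folds to fs − 41.45 kHz = 3.6 kHz.
90.65 kHz mod fs = 0.55 kHz.
0.55 kHz ≤ fs/2 = 22.525 kHz, appears at 0.55 kHz.
159.15 kHz mod fs = 24 kHz.
24 kHz > fs/2 = 22.525 kHz, folds to fs − 24 kHz = 21.05 kHz.
Distinct values: {0.55 kHz, 3.6 kHz, 5.75 kHz, 21.05 kHz}.

0.55 kHz, 3.6 kHz, 5.75 kHz, 21.05 kHz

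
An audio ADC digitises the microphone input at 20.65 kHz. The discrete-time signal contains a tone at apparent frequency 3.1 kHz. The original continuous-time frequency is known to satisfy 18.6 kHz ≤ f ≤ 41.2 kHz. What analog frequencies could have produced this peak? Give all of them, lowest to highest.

23.75 kHz, 38.2 kHz

Frequencies that alias to 3.1 kHz are k·fs ± 3.1 kHz for integer k ≥ 0.
k=0: 3.1 kHz.
k=1: 17.55 kHz, 23.75 kHz.
k=2: 38.2 kHz, 44.4 kHz.
k=3: 58.85 kHz, 65.05 kHz.
Within [18.6 kHz, 41.2 kHz]: 23.75 kHz, 38.2 kHz.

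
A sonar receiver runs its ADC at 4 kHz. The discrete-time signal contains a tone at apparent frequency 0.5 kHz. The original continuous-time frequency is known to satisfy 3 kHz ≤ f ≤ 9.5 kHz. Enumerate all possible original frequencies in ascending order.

Frequencies that alias to 0.5 kHz are k·fs ± 0.5 kHz for integer k ≥ 0.
k=0: 0.5 kHz.
k=1: 3.5 kHz, 4.5 kHz.
k=2: 7.5 kHz, 8.5 kHz.
k=3: 11.5 kHz, 12.5 kHz.
Within [3 kHz, 9.5 kHz]: 3.5 kHz, 4.5 kHz, 7.5 kHz, 8.5 kHz.

3.5 kHz, 4.5 kHz, 7.5 kHz, 8.5 kHz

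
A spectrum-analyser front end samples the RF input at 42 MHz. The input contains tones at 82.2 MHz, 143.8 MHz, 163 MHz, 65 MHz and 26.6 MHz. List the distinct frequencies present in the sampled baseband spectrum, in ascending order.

fs/2 = 21 MHz.
82.2 MHz mod fs = 40.2 MHz.
40.2 MHz > fs/2 = 21 MHz, folds to fs − 40.2 MHz = 1.8 MHz.
143.8 MHz mod fs = 17.8 MHz.
17.8 MHz ≤ fs/2 = 21 MHz, appears at 17.8 MHz.
163 MHz mod fs = 37 MHz.
37 MHz > fs/2 = 21 MHz, folds to fs − 37 MHz = 5 MHz.
65 MHz mod fs = 23 MHz.
23 MHz > fs/2 = 21 MHz, folds to fs − 23 MHz = 19 MHz.
26.6 MHz > fs/2 = 21 MHz, folds to fs − 26.6 MHz = 15.4 MHz.
Distinct values: {1.8 MHz, 5 MHz, 15.4 MHz, 17.8 MHz, 19 MHz}.

1.8 MHz, 5 MHz, 15.4 MHz, 17.8 MHz, 19 MHz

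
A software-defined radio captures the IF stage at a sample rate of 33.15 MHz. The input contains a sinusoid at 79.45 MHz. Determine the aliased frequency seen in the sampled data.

79.45 MHz mod fs = 13.15 MHz.
13.15 MHz ≤ fs/2 = 16.575 MHz, appears at 13.15 MHz.

13.15 MHz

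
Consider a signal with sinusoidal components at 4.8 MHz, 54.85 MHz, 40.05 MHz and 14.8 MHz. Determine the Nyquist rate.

Highest-frequency component: 54.85 MHz.
Nyquist rate = 2 × 54.85 MHz = 109.7 MHz.

109.7 MHz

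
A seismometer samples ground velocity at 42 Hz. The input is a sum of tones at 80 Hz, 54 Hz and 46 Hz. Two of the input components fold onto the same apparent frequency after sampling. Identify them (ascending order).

46 Hz, 80 Hz

fs/2 = 21 Hz.
80 Hz mod fs = 38 Hz.
38 Hz > fs/2 = 21 Hz, folds to fs − 38 Hz = 4 Hz.
54 Hz mod fs = 12 Hz.
12 Hz ≤ fs/2 = 21 Hz, appears at 12 Hz.
46 Hz mod fs = 4 Hz.
4 Hz ≤ fs/2 = 21 Hz, appears at 4 Hz.
46 Hz and 80 Hz both map to 4 Hz.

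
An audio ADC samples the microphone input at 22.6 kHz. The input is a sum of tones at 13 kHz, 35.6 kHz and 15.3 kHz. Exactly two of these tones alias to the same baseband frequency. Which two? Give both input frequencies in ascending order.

13 kHz, 35.6 kHz

fs/2 = 11.3 kHz.
13 kHz > fs/2 = 11.3 kHz, folds to fs − 13 kHz = 9.6 kHz.
35.6 kHz mod fs = 13 kHz.
13 kHz > fs/2 = 11.3 kHz, folds to fs − 13 kHz = 9.6 kHz.
15.3 kHz > fs/2 = 11.3 kHz, folds to fs − 15.3 kHz = 7.3 kHz.
13 kHz and 35.6 kHz both map to 9.6 kHz.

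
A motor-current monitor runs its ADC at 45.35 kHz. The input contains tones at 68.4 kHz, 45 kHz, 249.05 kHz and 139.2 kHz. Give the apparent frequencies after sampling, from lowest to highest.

0.35 kHz, 3.15 kHz, 22.3 kHz

fs/2 = 22.675 kHz.
68.4 kHz mod fs = 23.05 kHz.
23.05 kHz > fs/2 = 22.675 kHz, folds to fs − 23.05 kHz = 22.3 kHz.
45 kHz > fs/2 = 22.675 kHz, folds to fs − 45 kHz = 0.35 kHz.
249.05 kHz mod fs = 22.3 kHz.
22.3 kHz ≤ fs/2 = 22.675 kHz, appears at 22.3 kHz.
139.2 kHz mod fs = 3.15 kHz.
3.15 kHz ≤ fs/2 = 22.675 kHz, appears at 3.15 kHz.
Distinct values: {0.35 kHz, 3.15 kHz, 22.3 kHz}.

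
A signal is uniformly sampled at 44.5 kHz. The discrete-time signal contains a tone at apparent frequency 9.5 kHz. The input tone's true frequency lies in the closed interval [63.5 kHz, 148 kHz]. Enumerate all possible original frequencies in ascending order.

Frequencies that alias to 9.5 kHz are k·fs ± 9.5 kHz for integer k ≥ 0.
k=0: 9.5 kHz.
k=1: 35 kHz, 54 kHz.
k=2: 79.5 kHz, 98.5 kHz.
k=3: 124 kHz, 143 kHz.
k=4: 168.5 kHz, 187.5 kHz.
Within [63.5 kHz, 148 kHz]: 79.5 kHz, 98.5 kHz, 124 kHz, 143 kHz.

79.5 kHz, 98.5 kHz, 124 kHz, 143 kHz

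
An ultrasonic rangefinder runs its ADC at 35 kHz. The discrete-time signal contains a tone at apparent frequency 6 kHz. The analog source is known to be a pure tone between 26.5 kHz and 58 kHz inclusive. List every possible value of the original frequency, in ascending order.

29 kHz, 41 kHz

Frequencies that alias to 6 kHz are k·fs ± 6 kHz for integer k ≥ 0.
k=0: 6 kHz.
k=1: 29 kHz, 41 kHz.
k=2: 64 kHz, 76 kHz.
Within [26.5 kHz, 58 kHz]: 29 kHz, 41 kHz.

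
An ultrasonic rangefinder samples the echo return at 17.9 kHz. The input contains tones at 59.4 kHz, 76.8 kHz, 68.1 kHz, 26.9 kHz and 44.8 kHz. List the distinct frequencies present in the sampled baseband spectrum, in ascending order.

fs/2 = 8.95 kHz.
59.4 kHz mod fs = 5.7 kHz.
5.7 kHz ≤ fs/2 = 8.95 kHz, appears at 5.7 kHz.
76.8 kHz mod fs = 5.2 kHz.
5.2 kHz ≤ fs/2 = 8.95 kHz, appears at 5.2 kHz.
68.1 kHz mod fs = 14.4 kHz.
14.4 kHz > fs/2 = 8.95 kHz, folds to fs − 14.4 kHz = 3.5 kHz.
26.9 kHz mod fs = 9 kHz.
9 kHz > fs/2 = 8.95 kHz, folds to fs − 9 kHz = 8.9 kHz.
44.8 kHz mod fs = 9 kHz.
9 kHz > fs/2 = 8.95 kHz, folds to fs − 9 kHz = 8.9 kHz.
Distinct values: {3.5 kHz, 5.2 kHz, 5.7 kHz, 8.9 kHz}.

3.5 kHz, 5.2 kHz, 5.7 kHz, 8.9 kHz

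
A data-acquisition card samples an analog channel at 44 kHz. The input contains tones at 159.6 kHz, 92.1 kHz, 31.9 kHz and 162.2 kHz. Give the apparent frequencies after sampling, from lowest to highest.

4.1 kHz, 12.1 kHz, 13.8 kHz, 16.4 kHz

fs/2 = 22 kHz.
159.6 kHz mod fs = 27.6 kHz.
27.6 kHz > fs/2 = 22 kHz, folds to fs − 27.6 kHz = 16.4 kHz.
92.1 kHz mod fs = 4.1 kHz.
4.1 kHz ≤ fs/2 = 22 kHz, appears at 4.1 kHz.
31.9 kHz > fs/2 = 22 kHz, folds to fs − 31.9 kHz = 12.1 kHz.
162.2 kHz mod fs = 30.2 kHz.
30.2 kHz > fs/2 = 22 kHz, folds to fs − 30.2 kHz = 13.8 kHz.
Distinct values: {4.1 kHz, 12.1 kHz, 13.8 kHz, 16.4 kHz}.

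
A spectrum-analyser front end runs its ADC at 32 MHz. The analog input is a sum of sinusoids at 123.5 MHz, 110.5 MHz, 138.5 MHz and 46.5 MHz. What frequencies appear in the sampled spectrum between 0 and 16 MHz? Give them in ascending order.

fs/2 = 16 MHz.
123.5 MHz mod fs = 27.5 MHz.
27.5 MHz > fs/2 = 16 MHz, folds to fs − 27.5 MHz = 4.5 MHz.
110.5 MHz mod fs = 14.5 MHz.
14.5 MHz ≤ fs/2 = 16 MHz, appears at 14.5 MHz.
138.5 MHz mod fs = 10.5 MHz.
10.5 MHz ≤ fs/2 = 16 MHz, appears at 10.5 MHz.
46.5 MHz mod fs = 14.5 MHz.
14.5 MHz ≤ fs/2 = 16 MHz, appears at 14.5 MHz.
Distinct values: {4.5 MHz, 10.5 MHz, 14.5 MHz}.

4.5 MHz, 10.5 MHz, 14.5 MHz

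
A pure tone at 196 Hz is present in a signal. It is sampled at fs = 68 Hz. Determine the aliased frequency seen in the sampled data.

196 Hz mod fs = 60 Hz.
60 Hz > fs/2 = 34 Hz, folds to fs − 60 Hz = 8 Hz.

8 Hz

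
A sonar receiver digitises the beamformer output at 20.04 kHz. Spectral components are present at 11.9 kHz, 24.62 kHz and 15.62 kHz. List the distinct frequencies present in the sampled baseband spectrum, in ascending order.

4.42 kHz, 4.58 kHz, 8.14 kHz

fs/2 = 10.02 kHz.
11.9 kHz > fs/2 = 10.02 kHz, folds to fs − 11.9 kHz = 8.14 kHz.
24.62 kHz mod fs = 4.58 kHz.
4.58 kHz ≤ fs/2 = 10.02 kHz, appears at 4.58 kHz.
15.62 kHz > fs/2 = 10.02 kHz, folds to fs − 15.62 kHz = 4.42 kHz.
Distinct values: {4.42 kHz, 4.58 kHz, 8.14 kHz}.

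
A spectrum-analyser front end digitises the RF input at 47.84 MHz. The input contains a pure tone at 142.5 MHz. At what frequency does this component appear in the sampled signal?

1.02 MHz

142.5 MHz mod fs = 46.82 MHz.
46.82 MHz > fs/2 = 23.92 MHz, folds to fs − 46.82 MHz = 1.02 MHz.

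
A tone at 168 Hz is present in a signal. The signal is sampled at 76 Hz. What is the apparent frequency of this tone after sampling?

168 Hz mod fs = 16 Hz.
16 Hz ≤ fs/2 = 38 Hz, appears at 16 Hz.

16 Hz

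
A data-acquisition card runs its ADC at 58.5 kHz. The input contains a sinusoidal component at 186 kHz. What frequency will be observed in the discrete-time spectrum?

10.5 kHz

186 kHz mod fs = 10.5 kHz.
10.5 kHz ≤ fs/2 = 29.25 kHz, appears at 10.5 kHz.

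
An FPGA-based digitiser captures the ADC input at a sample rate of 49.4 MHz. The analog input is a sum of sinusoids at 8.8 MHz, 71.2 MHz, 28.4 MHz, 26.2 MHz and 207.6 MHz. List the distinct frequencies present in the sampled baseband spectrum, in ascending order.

fs/2 = 24.7 MHz.
8.8 MHz ≤ fs/2 = 24.7 MHz, passes unchanged.
71.2 MHz mod fs = 21.8 MHz.
21.8 MHz ≤ fs/2 = 24.7 MHz, appears at 21.8 MHz.
28.4 MHz > fs/2 = 24.7 MHz, folds to fs − 28.4 MHz = 21 MHz.
26.2 MHz > fs/2 = 24.7 MHz, folds to fs − 26.2 MHz = 23.2 MHz.
207.6 MHz mod fs = 10 MHz.
10 MHz ≤ fs/2 = 24.7 MHz, appears at 10 MHz.
Distinct values: {8.8 MHz, 10 MHz, 21 MHz, 21.8 MHz, 23.2 MHz}.

8.8 MHz, 10 MHz, 21 MHz, 21.8 MHz, 23.2 MHz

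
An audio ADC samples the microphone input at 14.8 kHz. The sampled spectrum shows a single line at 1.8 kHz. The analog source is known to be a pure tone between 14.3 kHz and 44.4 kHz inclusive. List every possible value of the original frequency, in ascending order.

16.6 kHz, 27.8 kHz, 31.4 kHz, 42.6 kHz

Frequencies that alias to 1.8 kHz are k·fs ± 1.8 kHz for integer k ≥ 0.
k=0: 1.8 kHz.
k=1: 13 kHz, 16.6 kHz.
k=2: 27.8 kHz, 31.4 kHz.
k=3: 42.6 kHz, 46.2 kHz.
k=4: 57.4 kHz, 61 kHz.
Within [14.3 kHz, 44.4 kHz]: 16.6 kHz, 27.8 kHz, 31.4 kHz, 42.6 kHz.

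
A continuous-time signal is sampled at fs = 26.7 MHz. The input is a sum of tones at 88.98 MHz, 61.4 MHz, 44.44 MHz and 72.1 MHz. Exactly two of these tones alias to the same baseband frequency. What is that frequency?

fs/2 = 13.35 MHz.
88.98 MHz mod fs = 8.88 MHz.
8.88 MHz ≤ fs/2 = 13.35 MHz, appears at 8.88 MHz.
61.4 MHz mod fs = 8 MHz.
8 MHz ≤ fs/2 = 13.35 MHz, appears at 8 MHz.
44.44 MHz mod fs = 17.74 MHz.
17.74 MHz > fs/2 = 13.35 MHz, folds to fs − 17.74 MHz = 8.96 MHz.
72.1 MHz mod fs = 18.7 MHz.
18.7 MHz > fs/2 = 13.35 MHz, folds to fs − 18.7 MHz = 8 MHz.
61.4 MHz and 72.1 MHz both map to 8 MHz.

8 MHz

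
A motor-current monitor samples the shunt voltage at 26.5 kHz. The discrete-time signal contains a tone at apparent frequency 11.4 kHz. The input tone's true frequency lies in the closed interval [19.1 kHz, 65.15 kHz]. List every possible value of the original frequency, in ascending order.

Frequencies that alias to 11.4 kHz are k·fs ± 11.4 kHz for integer k ≥ 0.
k=0: 11.4 kHz.
k=1: 15.1 kHz, 37.9 kHz.
k=2: 41.6 kHz, 64.4 kHz.
k=3: 68.1 kHz, 90.9 kHz.
Within [19.1 kHz, 65.15 kHz]: 37.9 kHz, 41.6 kHz, 64.4 kHz.

37.9 kHz, 41.6 kHz, 64.4 kHz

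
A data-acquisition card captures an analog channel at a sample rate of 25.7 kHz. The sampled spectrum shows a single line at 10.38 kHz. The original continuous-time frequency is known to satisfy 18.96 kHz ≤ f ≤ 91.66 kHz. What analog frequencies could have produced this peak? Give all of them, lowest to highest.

36.08 kHz, 41.02 kHz, 61.78 kHz, 66.72 kHz, 87.48 kHz

Frequencies that alias to 10.38 kHz are k·fs ± 10.38 kHz for integer k ≥ 0.
k=0: 10.38 kHz.
k=1: 15.32 kHz, 36.08 kHz.
k=2: 41.02 kHz, 61.78 kHz.
k=3: 66.72 kHz, 87.48 kHz.
k=4: 92.42 kHz, 113.18 kHz.
Within [18.96 kHz, 91.66 kHz]: 36.08 kHz, 41.02 kHz, 61.78 kHz, 66.72 kHz, 87.48 kHz.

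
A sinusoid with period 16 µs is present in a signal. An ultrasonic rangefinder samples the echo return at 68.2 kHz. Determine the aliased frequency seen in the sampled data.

T = 16 µs → f = 1/T = 62.5 kHz.
62.5 kHz > fs/2 = 34.1 kHz, folds to fs − 62.5 kHz = 5.7 kHz.

5.7 kHz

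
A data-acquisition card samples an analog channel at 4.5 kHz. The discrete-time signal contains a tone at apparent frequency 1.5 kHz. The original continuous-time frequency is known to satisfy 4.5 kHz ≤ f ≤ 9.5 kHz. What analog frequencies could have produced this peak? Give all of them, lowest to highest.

6 kHz, 7.5 kHz

Frequencies that alias to 1.5 kHz are k·fs ± 1.5 kHz for integer k ≥ 0.
k=0: 1.5 kHz.
k=1: 3 kHz, 6 kHz.
k=2: 7.5 kHz, 10.5 kHz.
k=3: 12 kHz, 15 kHz.
Within [4.5 kHz, 9.5 kHz]: 6 kHz, 7.5 kHz.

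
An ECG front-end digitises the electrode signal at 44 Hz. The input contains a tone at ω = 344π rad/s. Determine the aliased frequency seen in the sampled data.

4 Hz

ω = 344π rad/s → f = ω/(2π) = 172 Hz.
172 Hz mod fs = 40 Hz.
40 Hz > fs/2 = 22 Hz, folds to fs − 40 Hz = 4 Hz.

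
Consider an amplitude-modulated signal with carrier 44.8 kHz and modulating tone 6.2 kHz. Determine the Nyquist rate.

102 kHz

AM sidebands sit at fc ± fm = 38.6 kHz and 51 kHz.
Highest-frequency component: 51 kHz.
Nyquist rate = 2 × 51 kHz = 102 kHz.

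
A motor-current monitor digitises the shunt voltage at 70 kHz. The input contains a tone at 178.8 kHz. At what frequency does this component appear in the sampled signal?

31.2 kHz

178.8 kHz mod fs = 38.8 kHz.
38.8 kHz > fs/2 = 35 kHz, folds to fs − 38.8 kHz = 31.2 kHz.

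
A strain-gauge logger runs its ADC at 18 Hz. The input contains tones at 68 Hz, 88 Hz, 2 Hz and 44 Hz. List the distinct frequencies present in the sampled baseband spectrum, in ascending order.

2 Hz, 4 Hz, 8 Hz

fs/2 = 9 Hz.
68 Hz mod fs = 14 Hz.
14 Hz > fs/2 = 9 Hz, folds to fs − 14 Hz = 4 Hz.
88 Hz mod fs = 16 Hz.
16 Hz > fs/2 = 9 Hz, folds to fs − 16 Hz = 2 Hz.
2 Hz ≤ fs/2 = 9 Hz, passes unchanged.
44 Hz mod fs = 8 Hz.
8 Hz ≤ fs/2 = 9 Hz, appears at 8 Hz.
Distinct values: {2 Hz, 4 Hz, 8 Hz}.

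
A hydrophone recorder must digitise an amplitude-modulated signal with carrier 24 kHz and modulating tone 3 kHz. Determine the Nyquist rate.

54 kHz

AM sidebands sit at fc ± fm = 21 kHz and 27 kHz.
Highest-frequency component: 27 kHz.
Nyquist rate = 2 × 27 kHz = 54 kHz.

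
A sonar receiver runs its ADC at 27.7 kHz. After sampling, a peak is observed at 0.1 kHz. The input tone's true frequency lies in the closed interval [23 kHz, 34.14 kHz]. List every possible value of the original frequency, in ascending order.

Frequencies that alias to 0.1 kHz are k·fs ± 0.1 kHz for integer k ≥ 0.
k=0: 0.1 kHz.
k=1: 27.6 kHz, 27.8 kHz.
k=2: 55.3 kHz, 55.5 kHz.
Within [23 kHz, 34.14 kHz]: 27.6 kHz, 27.8 kHz.

27.6 kHz, 27.8 kHz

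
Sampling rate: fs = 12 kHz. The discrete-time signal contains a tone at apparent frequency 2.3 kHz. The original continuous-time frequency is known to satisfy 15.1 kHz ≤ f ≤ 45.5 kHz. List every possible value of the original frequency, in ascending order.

Frequencies that alias to 2.3 kHz are k·fs ± 2.3 kHz for integer k ≥ 0.
k=0: 2.3 kHz.
k=1: 9.7 kHz, 14.3 kHz.
k=2: 21.7 kHz, 26.3 kHz.
k=3: 33.7 kHz, 38.3 kHz.
k=4: 45.7 kHz, 50.3 kHz.
Within [15.1 kHz, 45.5 kHz]: 21.7 kHz, 26.3 kHz, 33.7 kHz, 38.3 kHz.

21.7 kHz, 26.3 kHz, 33.7 kHz, 38.3 kHz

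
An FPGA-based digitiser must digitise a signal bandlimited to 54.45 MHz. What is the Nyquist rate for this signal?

Nyquist rate = 2 × 54.45 MHz = 108.9 MHz.

108.9 MHz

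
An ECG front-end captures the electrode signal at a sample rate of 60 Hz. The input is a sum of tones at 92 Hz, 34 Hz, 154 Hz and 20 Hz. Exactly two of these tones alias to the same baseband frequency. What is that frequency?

fs/2 = 30 Hz.
92 Hz mod fs = 32 Hz.
32 Hz > fs/2 = 30 Hz, folds to fs − 32 Hz = 28 Hz.
34 Hz > fs/2 = 30 Hz, folds to fs − 34 Hz = 26 Hz.
154 Hz mod fs = 34 Hz.
34 Hz > fs/2 = 30 Hz, folds to fs − 34 Hz = 26 Hz.
20 Hz ≤ fs/2 = 30 Hz, passes unchanged.
34 Hz and 154 Hz both map to 26 Hz.

26 Hz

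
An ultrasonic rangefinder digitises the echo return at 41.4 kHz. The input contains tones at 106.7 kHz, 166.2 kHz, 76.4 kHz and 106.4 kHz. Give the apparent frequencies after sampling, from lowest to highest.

fs/2 = 20.7 kHz.
106.7 kHz mod fs = 23.9 kHz.
23.9 kHz > fs/2 = 20.7 kHz, folds to fs − 23.9 kHz = 17.5 kHz.
166.2 kHz mod fs = 0.6 kHz.
0.6 kHz ≤ fs/2 = 20.7 kHz, appears at 0.6 kHz.
76.4 kHz mod fs = 35 kHz.
35 kHz > fs/2 = 20.7 kHz, folds to fs − 35 kHz = 6.4 kHz.
106.4 kHz mod fs = 23.6 kHz.
23.6 kHz > fs/2 = 20.7 kHz, folds to fs − 23.6 kHz = 17.8 kHz.
Distinct values: {0.6 kHz, 6.4 kHz, 17.5 kHz, 17.8 kHz}.

0.6 kHz, 6.4 kHz, 17.5 kHz, 17.8 kHz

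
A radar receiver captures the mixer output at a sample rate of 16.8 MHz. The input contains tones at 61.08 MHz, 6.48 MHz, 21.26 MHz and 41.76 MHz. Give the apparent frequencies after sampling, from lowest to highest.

4.46 MHz, 6.12 MHz, 6.48 MHz, 8.16 MHz

fs/2 = 8.4 MHz.
61.08 MHz mod fs = 10.68 MHz.
10.68 MHz > fs/2 = 8.4 MHz, folds to fs − 10.68 MHz = 6.12 MHz.
6.48 MHz ≤ fs/2 = 8.4 MHz, passes unchanged.
21.26 MHz mod fs = 4.46 MHz.
4.46 MHz ≤ fs/2 = 8.4 MHz, appears at 4.46 MHz.
41.76 MHz mod fs = 8.16 MHz.
8.16 MHz ≤ fs/2 = 8.4 MHz, appears at 8.16 MHz.
Distinct values: {4.46 MHz, 6.12 MHz, 6.48 MHz, 8.16 MHz}.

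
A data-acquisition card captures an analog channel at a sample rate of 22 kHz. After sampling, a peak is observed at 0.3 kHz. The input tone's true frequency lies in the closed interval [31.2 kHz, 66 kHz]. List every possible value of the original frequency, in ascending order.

43.7 kHz, 44.3 kHz, 65.7 kHz

Frequencies that alias to 0.3 kHz are k·fs ± 0.3 kHz for integer k ≥ 0.
k=0: 0.3 kHz.
k=1: 21.7 kHz, 22.3 kHz.
k=2: 43.7 kHz, 44.3 kHz.
k=3: 65.7 kHz, 66.3 kHz.
k=4: 87.7 kHz, 88.3 kHz.
Within [31.2 kHz, 66 kHz]: 43.7 kHz, 44.3 kHz, 65.7 kHz.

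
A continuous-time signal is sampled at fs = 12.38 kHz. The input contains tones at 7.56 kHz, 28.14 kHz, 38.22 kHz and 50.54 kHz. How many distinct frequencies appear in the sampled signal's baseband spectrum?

fs/2 = 6.19 kHz.
7.56 kHz > fs/2 = 6.19 kHz, folds to fs − 7.56 kHz = 4.82 kHz.
28.14 kHz mod fs = 3.38 kHz.
3.38 kHz ≤ fs/2 = 6.19 kHz, appears at 3.38 kHz.
38.22 kHz mod fs = 1.08 kHz.
1.08 kHz ≤ fs/2 = 6.19 kHz, appears at 1.08 kHz.
50.54 kHz mod fs = 1.02 kHz.
1.02 kHz ≤ fs/2 = 6.19 kHz, appears at 1.02 kHz.
Distinct values: {1.02 kHz, 1.08 kHz, 3.38 kHz, 4.82 kHz} → 4.

4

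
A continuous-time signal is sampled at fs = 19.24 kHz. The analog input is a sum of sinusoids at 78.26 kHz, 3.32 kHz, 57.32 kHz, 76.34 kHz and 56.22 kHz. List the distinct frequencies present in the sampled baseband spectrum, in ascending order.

0.4 kHz, 0.62 kHz, 1.3 kHz, 1.5 kHz, 3.32 kHz

fs/2 = 9.62 kHz.
78.26 kHz mod fs = 1.3 kHz.
1.3 kHz ≤ fs/2 = 9.62 kHz, appears at 1.3 kHz.
3.32 kHz ≤ fs/2 = 9.62 kHz, passes unchanged.
57.32 kHz mod fs = 18.84 kHz.
18.84 kHz > fs/2 = 9.62 kHz, folds to fs − 18.84 kHz = 0.4 kHz.
76.34 kHz mod fs = 18.62 kHz.
18.62 kHz > fs/2 = 9.62 kHz, folds to fs − 18.62 kHz = 0.62 kHz.
56.22 kHz mod fs = 17.74 kHz.
17.74 kHz > fs/2 = 9.62 kHz, folds to fs − 17.74 kHz = 1.5 kHz.
Distinct values: {0.4 kHz, 0.62 kHz, 1.3 kHz, 1.5 kHz, 3.32 kHz}.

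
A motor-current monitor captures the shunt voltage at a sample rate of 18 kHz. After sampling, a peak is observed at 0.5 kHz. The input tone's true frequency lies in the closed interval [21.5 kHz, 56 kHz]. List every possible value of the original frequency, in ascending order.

35.5 kHz, 36.5 kHz, 53.5 kHz, 54.5 kHz

Frequencies that alias to 0.5 kHz are k·fs ± 0.5 kHz for integer k ≥ 0.
k=0: 0.5 kHz.
k=1: 17.5 kHz, 18.5 kHz.
k=2: 35.5 kHz, 36.5 kHz.
k=3: 53.5 kHz, 54.5 kHz.
k=4: 71.5 kHz, 72.5 kHz.
Within [21.5 kHz, 56 kHz]: 35.5 kHz, 36.5 kHz, 53.5 kHz, 54.5 kHz.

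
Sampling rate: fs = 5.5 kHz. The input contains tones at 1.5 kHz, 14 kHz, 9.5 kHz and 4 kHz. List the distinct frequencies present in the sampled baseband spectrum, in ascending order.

1.5 kHz, 2.5 kHz

fs/2 = 2.75 kHz.
1.5 kHz ≤ fs/2 = 2.75 kHz, passes unchanged.
14 kHz mod fs = 3 kHz.
3 kHz > fs/2 = 2.75 kHz, folds to fs − 3 kHz = 2.5 kHz.
9.5 kHz mod fs = 4 kHz.
4 kHz > fs/2 = 2.75 kHz, folds to fs − 4 kHz = 1.5 kHz.
4 kHz > fs/2 = 2.75 kHz, folds to fs − 4 kHz = 1.5 kHz.
Distinct values: {1.5 kHz, 2.5 kHz}.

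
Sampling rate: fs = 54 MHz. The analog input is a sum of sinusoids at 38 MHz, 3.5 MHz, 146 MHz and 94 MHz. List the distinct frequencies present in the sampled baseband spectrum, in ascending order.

fs/2 = 27 MHz.
38 MHz > fs/2 = 27 MHz, folds to fs − 38 MHz = 16 MHz.
3.5 MHz ≤ fs/2 = 27 MHz, passes unchanged.
146 MHz mod fs = 38 MHz.
38 MHz > fs/2 = 27 MHz, folds to fs − 38 MHz = 16 MHz.
94 MHz mod fs = 40 MHz.
40 MHz > fs/2 = 27 MHz, folds to fs − 40 MHz = 14 MHz.
Distinct values: {3.5 MHz, 14 MHz, 16 MHz}.

3.5 MHz, 14 MHz, 16 MHz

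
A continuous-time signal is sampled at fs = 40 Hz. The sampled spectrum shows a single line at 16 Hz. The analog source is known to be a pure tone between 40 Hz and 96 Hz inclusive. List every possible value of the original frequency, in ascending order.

56 Hz, 64 Hz, 96 Hz

Frequencies that alias to 16 Hz are k·fs ± 16 Hz for integer k ≥ 0.
k=0: 16 Hz.
k=1: 24 Hz, 56 Hz.
k=2: 64 Hz, 96 Hz.
k=3: 104 Hz, 136 Hz.
Within [40 Hz, 96 Hz]: 56 Hz, 64 Hz, 96 Hz.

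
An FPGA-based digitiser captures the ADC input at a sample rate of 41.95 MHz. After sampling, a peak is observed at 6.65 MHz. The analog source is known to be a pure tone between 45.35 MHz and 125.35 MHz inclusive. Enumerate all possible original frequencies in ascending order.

48.6 MHz, 77.25 MHz, 90.55 MHz, 119.2 MHz

Frequencies that alias to 6.65 MHz are k·fs ± 6.65 MHz for integer k ≥ 0.
k=0: 6.65 MHz.
k=1: 35.3 MHz, 48.6 MHz.
k=2: 77.25 MHz, 90.55 MHz.
k=3: 119.2 MHz, 132.5 MHz.
k=4: 161.15 MHz, 174.45 MHz.
Within [45.35 MHz, 125.35 MHz]: 48.6 MHz, 77.25 MHz, 90.55 MHz, 119.2 MHz.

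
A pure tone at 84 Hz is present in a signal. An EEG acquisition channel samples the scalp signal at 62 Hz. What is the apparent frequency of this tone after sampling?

22 Hz

84 Hz mod fs = 22 Hz.
22 Hz ≤ fs/2 = 31 Hz, appears at 22 Hz.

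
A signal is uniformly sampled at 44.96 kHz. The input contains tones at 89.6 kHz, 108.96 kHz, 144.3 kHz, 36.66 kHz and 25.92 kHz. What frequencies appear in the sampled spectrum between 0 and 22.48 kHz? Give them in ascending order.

0.32 kHz, 8.3 kHz, 9.42 kHz, 19.04 kHz

fs/2 = 22.48 kHz.
89.6 kHz mod fs = 44.64 kHz.
44.64 kHz > fs/2 = 22.48 kHz, folds to fs − 44.64 kHz = 0.32 kHz.
108.96 kHz mod fs = 19.04 kHz.
19.04 kHz ≤ fs/2 = 22.48 kHz, appears at 19.04 kHz.
144.3 kHz mod fs = 9.42 kHz.
9.42 kHz ≤ fs/2 = 22.48 kHz, appears at 9.42 kHz.
36.66 kHz > fs/2 = 22.48 kHz, folds to fs − 36.66 kHz = 8.3 kHz.
25.92 kHz > fs/2 = 22.48 kHz, folds to fs − 25.92 kHz = 19.04 kHz.
Distinct values: {0.32 kHz, 8.3 kHz, 9.42 kHz, 19.04 kHz}.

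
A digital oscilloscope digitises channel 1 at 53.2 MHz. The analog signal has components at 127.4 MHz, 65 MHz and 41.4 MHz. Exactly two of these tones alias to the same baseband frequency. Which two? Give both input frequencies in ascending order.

41.4 MHz, 65 MHz

fs/2 = 26.6 MHz.
127.4 MHz mod fs = 21 MHz.
21 MHz ≤ fs/2 = 26.6 MHz, appears at 21 MHz.
65 MHz mod fs = 11.8 MHz.
11.8 MHz ≤ fs/2 = 26.6 MHz, appears at 11.8 MHz.
41.4 MHz > fs/2 = 26.6 MHz, folds to fs − 41.4 MHz = 11.8 MHz.
41.4 MHz and 65 MHz both map to 11.8 MHz.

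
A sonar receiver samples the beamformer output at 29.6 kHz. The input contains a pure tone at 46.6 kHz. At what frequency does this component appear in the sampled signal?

12.6 kHz

46.6 kHz mod fs = 17 kHz.
17 kHz > fs/2 = 14.8 kHz, folds to fs − 17 kHz = 12.6 kHz.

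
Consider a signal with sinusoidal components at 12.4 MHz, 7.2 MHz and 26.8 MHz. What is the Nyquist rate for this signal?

Highest-frequency component: 26.8 MHz.
Nyquist rate = 2 × 26.8 MHz = 53.6 MHz.

53.6 MHz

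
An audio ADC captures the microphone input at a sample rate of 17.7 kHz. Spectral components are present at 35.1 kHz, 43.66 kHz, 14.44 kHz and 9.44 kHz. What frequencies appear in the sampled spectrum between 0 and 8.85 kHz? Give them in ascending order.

0.3 kHz, 3.26 kHz, 8.26 kHz

fs/2 = 8.85 kHz.
35.1 kHz mod fs = 17.4 kHz.
17.4 kHz > fs/2 = 8.85 kHz, folds to fs − 17.4 kHz = 0.3 kHz.
43.66 kHz mod fs = 8.26 kHz.
8.26 kHz ≤ fs/2 = 8.85 kHz, appears at 8.26 kHz.
14.44 kHz > fs/2 = 8.85 kHz, folds to fs − 14.44 kHz = 3.26 kHz.
9.44 kHz > fs/2 = 8.85 kHz, folds to fs − 9.44 kHz = 8.26 kHz.
Distinct values: {0.3 kHz, 3.26 kHz, 8.26 kHz}.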